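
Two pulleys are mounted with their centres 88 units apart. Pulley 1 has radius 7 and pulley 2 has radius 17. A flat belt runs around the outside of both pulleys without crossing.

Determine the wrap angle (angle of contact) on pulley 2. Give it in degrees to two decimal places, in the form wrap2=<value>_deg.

wrap2=193.05_deg

open belt: β = asin((r2−r1)/C) = asin(10/88) = 6.5250°
wrap1 = π − 2β = 166.9500°
wrap2 = π + 2β = 193.0500°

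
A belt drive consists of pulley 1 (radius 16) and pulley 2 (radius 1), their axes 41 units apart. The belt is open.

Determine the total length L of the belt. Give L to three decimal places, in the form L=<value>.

L=140.959

open belt: β = asin((r2−r1)/C) = asin(-15/41) = -21.4601°
wrap1 = π − 2β = 222.9203°
wrap2 = π + 2β = 137.0797°
tangent length = C·cosβ = 38.1576
L = r1·wrap1 + r2·wrap2 + 2·C·cosβ = 16·3.8907 + 1·2.3925 + 2·38.1576 = 140.9587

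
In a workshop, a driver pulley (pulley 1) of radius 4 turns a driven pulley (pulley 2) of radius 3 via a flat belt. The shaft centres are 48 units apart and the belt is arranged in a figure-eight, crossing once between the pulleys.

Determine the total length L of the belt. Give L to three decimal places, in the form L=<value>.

L=119.014

crossed belt: β = asin((r1+r2)/C) = asin(7/48) = 8.3855°
wrap1 = wrap2 = π + 2β = 196.7711°
tangent length = C·cosβ = 47.4868
L = (r1+r2)·wrap + 2·C·cosβ = 7·3.4343 + 2·47.4868 = 119.0138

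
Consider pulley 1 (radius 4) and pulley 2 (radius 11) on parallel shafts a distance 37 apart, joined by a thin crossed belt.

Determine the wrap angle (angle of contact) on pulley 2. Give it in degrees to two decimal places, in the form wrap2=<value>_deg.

wrap2=227.83_deg

crossed belt: β = asin((r1+r2)/C) = asin(15/37) = 23.9165°
wrap1 = wrap2 = π + 2β = 227.8331°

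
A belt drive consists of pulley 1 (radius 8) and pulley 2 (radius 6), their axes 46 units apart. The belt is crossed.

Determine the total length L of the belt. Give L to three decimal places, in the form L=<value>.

L=140.277

crossed belt: β = asin((r1+r2)/C) = asin(14/46) = 17.7189°
wrap1 = wrap2 = π + 2β = 215.4379°
tangent length = C·cosβ = 43.8178
L = (r1+r2)·wrap + 2·C·cosβ = 14·3.7601 + 2·43.8178 = 140.2770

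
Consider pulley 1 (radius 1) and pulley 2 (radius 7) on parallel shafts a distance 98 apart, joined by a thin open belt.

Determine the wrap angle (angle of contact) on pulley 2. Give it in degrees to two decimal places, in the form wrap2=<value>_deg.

open belt: β = asin((r2−r1)/C) = asin(6/98) = 3.5101°
wrap1 = π − 2β = 172.9798°
wrap2 = π + 2β = 187.0202°

wrap2=187.02_deg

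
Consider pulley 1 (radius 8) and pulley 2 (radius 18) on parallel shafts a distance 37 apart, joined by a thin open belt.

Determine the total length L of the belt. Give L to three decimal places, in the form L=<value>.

L=158.401

open belt: β = asin((r2−r1)/C) = asin(10/37) = 15.6804°
wrap1 = π − 2β = 148.6393°
wrap2 = π + 2β = 211.3607°
tangent length = C·cosβ = 35.6230
L = r1·wrap1 + r2·wrap2 + 2·C·cosβ = 8·2.5942 + 18·3.6889 + 2·35.6230 = 158.4009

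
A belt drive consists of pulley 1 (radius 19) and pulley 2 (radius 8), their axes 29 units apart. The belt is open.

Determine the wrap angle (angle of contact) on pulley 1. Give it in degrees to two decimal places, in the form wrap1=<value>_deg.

open belt: β = asin((r2−r1)/C) = asin(-11/29) = -22.2910°
wrap1 = π − 2β = 224.5819°
wrap2 = π + 2β = 135.4181°

wrap1=224.58_deg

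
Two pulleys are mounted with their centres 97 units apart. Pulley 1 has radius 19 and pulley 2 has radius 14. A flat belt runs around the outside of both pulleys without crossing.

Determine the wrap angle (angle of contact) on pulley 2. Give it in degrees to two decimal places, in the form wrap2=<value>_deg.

wrap2=174.09_deg

open belt: β = asin((r2−r1)/C) = asin(-5/97) = -2.9547°
wrap1 = π − 2β = 185.9094°
wrap2 = π + 2β = 174.0906°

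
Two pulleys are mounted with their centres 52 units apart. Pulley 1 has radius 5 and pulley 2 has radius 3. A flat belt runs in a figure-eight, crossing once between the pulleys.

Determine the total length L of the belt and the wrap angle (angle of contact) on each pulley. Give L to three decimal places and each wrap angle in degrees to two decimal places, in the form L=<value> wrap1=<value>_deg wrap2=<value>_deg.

crossed belt: β = asin((r1+r2)/C) = asin(8/52) = 8.8499°
wrap1 = wrap2 = π + 2β = 197.6998°
tangent length = C·cosβ = 51.3809
L = (r1+r2)·wrap + 2·C·cosβ = 8·3.4505 + 2·51.3809 = 130.3660

L=130.366 wrap1=197.70_deg wrap2=197.70_deg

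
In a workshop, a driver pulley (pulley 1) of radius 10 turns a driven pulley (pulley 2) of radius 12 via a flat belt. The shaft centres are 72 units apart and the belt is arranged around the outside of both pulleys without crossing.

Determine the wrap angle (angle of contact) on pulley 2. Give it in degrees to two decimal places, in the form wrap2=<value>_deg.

wrap2=183.18_deg

open belt: β = asin((r2−r1)/C) = asin(2/72) = 1.5918°
wrap1 = π − 2β = 176.8165°
wrap2 = π + 2β = 183.1835°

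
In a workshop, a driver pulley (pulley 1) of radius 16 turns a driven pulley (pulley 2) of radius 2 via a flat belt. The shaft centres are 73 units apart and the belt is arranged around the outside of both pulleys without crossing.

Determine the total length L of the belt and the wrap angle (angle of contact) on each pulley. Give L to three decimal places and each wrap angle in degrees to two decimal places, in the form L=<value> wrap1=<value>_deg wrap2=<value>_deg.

open belt: β = asin((r2−r1)/C) = asin(-14/73) = -11.0567°
wrap1 = π − 2β = 202.1135°
wrap2 = π + 2β = 157.8865°
tangent length = C·cosβ = 71.6450
L = r1·wrap1 + r2·wrap2 + 2·C·cosβ = 16·3.5275 + 2·2.7556 + 2·71.6450 = 205.2419

L=205.242 wrap1=202.11_deg wrap2=157.89_deg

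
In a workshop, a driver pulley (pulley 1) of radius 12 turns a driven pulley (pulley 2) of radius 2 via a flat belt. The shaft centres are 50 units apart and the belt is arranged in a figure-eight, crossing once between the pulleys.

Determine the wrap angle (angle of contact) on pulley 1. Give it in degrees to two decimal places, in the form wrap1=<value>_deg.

crossed belt: β = asin((r1+r2)/C) = asin(14/50) = 16.2602°
wrap1 = wrap2 = π + 2β = 212.5204°

wrap1=212.52_deg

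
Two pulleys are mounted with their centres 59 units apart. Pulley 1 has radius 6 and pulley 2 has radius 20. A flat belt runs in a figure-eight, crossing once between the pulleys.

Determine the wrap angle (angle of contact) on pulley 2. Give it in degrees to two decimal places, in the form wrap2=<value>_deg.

crossed belt: β = asin((r1+r2)/C) = asin(26/59) = 26.1471°
wrap1 = wrap2 = π + 2β = 232.2943°

wrap2=232.29_deg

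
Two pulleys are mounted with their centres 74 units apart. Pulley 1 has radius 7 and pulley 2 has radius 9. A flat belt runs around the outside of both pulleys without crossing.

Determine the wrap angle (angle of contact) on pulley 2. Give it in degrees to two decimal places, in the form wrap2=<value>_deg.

wrap2=183.10_deg

open belt: β = asin((r2−r1)/C) = asin(2/74) = 1.5487°
wrap1 = π − 2β = 176.9026°
wrap2 = π + 2β = 183.0974°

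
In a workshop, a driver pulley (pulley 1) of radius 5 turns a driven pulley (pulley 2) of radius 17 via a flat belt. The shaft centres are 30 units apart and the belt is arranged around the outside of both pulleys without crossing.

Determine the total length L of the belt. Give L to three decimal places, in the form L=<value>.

L=133.982

open belt: β = asin((r2−r1)/C) = asin(12/30) = 23.5782°
wrap1 = π − 2β = 132.8436°
wrap2 = π + 2β = 227.1564°
tangent length = C·cosβ = 27.4955
L = r1·wrap1 + r2·wrap2 + 2·C·cosβ = 5·2.3186 + 17·3.9646 + 2·27.4955 = 133.9824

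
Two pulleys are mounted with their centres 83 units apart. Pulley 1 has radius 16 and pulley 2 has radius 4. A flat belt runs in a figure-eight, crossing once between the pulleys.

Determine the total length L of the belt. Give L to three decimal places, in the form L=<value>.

crossed belt: β = asin((r1+r2)/C) = asin(20/83) = 13.9434°
wrap1 = wrap2 = π + 2β = 207.8869°
tangent length = C·cosβ = 80.5543
L = (r1+r2)·wrap + 2·C·cosβ = 20·3.6283 + 2·80.5543 = 233.6749

L=233.675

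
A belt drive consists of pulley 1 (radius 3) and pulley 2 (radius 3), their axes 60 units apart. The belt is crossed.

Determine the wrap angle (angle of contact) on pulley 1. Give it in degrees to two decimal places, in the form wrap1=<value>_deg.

crossed belt: β = asin((r1+r2)/C) = asin(6/60) = 5.7392°
wrap1 = wrap2 = π + 2β = 191.4783°

wrap1=191.48_deg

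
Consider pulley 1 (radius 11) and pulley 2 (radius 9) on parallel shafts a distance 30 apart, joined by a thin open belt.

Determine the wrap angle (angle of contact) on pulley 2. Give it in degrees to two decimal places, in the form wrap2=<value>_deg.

wrap2=172.35_deg

open belt: β = asin((r2−r1)/C) = asin(-2/30) = -3.8226°
wrap1 = π − 2β = 187.6451°
wrap2 = π + 2β = 172.3549°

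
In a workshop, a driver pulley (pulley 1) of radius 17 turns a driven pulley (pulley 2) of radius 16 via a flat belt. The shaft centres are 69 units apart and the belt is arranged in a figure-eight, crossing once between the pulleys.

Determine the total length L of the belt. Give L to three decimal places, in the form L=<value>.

crossed belt: β = asin((r1+r2)/C) = asin(33/69) = 28.5719°
wrap1 = wrap2 = π + 2β = 237.1438°
tangent length = C·cosβ = 60.5970
L = (r1+r2)·wrap + 2·C·cosβ = 33·4.1389 + 2·60.5970 = 257.7791

L=257.779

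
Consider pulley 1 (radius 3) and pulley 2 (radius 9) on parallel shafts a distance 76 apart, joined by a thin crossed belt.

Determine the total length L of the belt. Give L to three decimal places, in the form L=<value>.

crossed belt: β = asin((r1+r2)/C) = asin(12/76) = 9.0847°
wrap1 = wrap2 = π + 2β = 198.1694°
tangent length = C·cosβ = 75.0467
L = (r1+r2)·wrap + 2·C·cosβ = 12·3.4587 + 2·75.0467 = 191.5978

L=191.598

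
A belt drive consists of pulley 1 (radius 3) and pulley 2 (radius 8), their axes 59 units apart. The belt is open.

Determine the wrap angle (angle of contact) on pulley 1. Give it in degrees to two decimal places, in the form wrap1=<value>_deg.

wrap1=170.28_deg

open belt: β = asin((r2−r1)/C) = asin(5/59) = 4.8614°
wrap1 = π − 2β = 170.2772°
wrap2 = π + 2β = 189.7228°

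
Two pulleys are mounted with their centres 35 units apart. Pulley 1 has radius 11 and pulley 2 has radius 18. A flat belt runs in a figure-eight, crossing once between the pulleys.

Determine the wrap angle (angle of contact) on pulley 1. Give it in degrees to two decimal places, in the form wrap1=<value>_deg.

wrap1=291.90_deg

crossed belt: β = asin((r1+r2)/C) = asin(29/35) = 55.9523°
wrap1 = wrap2 = π + 2β = 291.9045°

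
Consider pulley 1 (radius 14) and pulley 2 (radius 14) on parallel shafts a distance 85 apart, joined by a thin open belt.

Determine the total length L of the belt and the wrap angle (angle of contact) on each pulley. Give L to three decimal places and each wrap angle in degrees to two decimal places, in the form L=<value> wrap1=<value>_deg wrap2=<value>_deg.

L=257.965 wrap1=180.00_deg wrap2=180.00_deg

open belt: β = asin((r2−r1)/C) = asin(0/85) = 0.0000°
wrap1 = π − 2β = 180.0000°
wrap2 = π + 2β = 180.0000°
tangent length = C·cosβ = 85.0000
L = r1·wrap1 + r2·wrap2 + 2·C·cosβ = 14·3.1416 + 14·3.1416 + 2·85.0000 = 257.9646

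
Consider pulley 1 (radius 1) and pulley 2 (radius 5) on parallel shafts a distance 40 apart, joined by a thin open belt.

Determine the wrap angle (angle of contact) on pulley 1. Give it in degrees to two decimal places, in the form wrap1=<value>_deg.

open belt: β = asin((r2−r1)/C) = asin(4/40) = 5.7392°
wrap1 = π − 2β = 168.5217°
wrap2 = π + 2β = 191.4783°

wrap1=168.52_deg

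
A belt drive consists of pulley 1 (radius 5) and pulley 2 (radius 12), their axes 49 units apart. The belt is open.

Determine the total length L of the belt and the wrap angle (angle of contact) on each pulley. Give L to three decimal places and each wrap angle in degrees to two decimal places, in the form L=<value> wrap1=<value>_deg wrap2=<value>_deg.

L=152.409 wrap1=163.57_deg wrap2=196.43_deg

open belt: β = asin((r2−r1)/C) = asin(7/49) = 8.2132°
wrap1 = π − 2β = 163.5736°
wrap2 = π + 2β = 196.4264°
tangent length = C·cosβ = 48.4974
L = r1·wrap1 + r2·wrap2 + 2·C·cosβ = 5·2.8549 + 12·3.4283 + 2·48.4974 = 152.4088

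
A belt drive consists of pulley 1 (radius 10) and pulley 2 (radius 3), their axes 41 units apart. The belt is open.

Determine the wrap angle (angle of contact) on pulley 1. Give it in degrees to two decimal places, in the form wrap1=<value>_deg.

open belt: β = asin((r2−r1)/C) = asin(-7/41) = -9.8304°
wrap1 = π − 2β = 199.6607°
wrap2 = π + 2β = 160.3393°

wrap1=199.66_deg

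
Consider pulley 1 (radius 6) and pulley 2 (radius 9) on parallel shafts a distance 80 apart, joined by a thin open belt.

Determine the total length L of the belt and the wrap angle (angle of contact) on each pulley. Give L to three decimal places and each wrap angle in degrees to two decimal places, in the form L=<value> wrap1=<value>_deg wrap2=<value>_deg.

L=207.236 wrap1=175.70_deg wrap2=184.30_deg

open belt: β = asin((r2−r1)/C) = asin(3/80) = 2.1491°
wrap1 = π − 2β = 175.7018°
wrap2 = π + 2β = 184.2982°
tangent length = C·cosβ = 79.9437
L = r1·wrap1 + r2·wrap2 + 2·C·cosβ = 6·3.0666 + 9·3.2166 + 2·79.9437 = 207.2364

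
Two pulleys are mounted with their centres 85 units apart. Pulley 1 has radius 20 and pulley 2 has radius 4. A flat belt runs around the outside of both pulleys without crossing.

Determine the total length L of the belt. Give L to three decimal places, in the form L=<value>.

open belt: β = asin((r2−r1)/C) = asin(-16/85) = -10.8498°
wrap1 = π − 2β = 201.6996°
wrap2 = π + 2β = 158.3004°
tangent length = C·cosβ = 83.4805
L = r1·wrap1 + r2·wrap2 + 2·C·cosβ = 20·3.5203 + 4·2.7629 + 2·83.4805 = 248.4190

L=248.419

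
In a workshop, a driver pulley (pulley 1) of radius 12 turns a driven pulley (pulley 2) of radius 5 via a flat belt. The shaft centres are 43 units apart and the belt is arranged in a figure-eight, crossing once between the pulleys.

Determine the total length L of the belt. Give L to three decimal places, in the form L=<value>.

L=146.220

crossed belt: β = asin((r1+r2)/C) = asin(17/43) = 23.2877°
wrap1 = wrap2 = π + 2β = 226.5755°
tangent length = C·cosβ = 39.4968
L = (r1+r2)·wrap + 2·C·cosβ = 17·3.9545 + 2·39.4968 = 146.2200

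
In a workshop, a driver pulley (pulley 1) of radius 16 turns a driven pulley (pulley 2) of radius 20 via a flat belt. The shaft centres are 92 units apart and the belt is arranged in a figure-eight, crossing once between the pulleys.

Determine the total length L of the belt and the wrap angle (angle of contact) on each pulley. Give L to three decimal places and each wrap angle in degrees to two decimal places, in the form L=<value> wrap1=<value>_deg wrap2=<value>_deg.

crossed belt: β = asin((r1+r2)/C) = asin(36/92) = 23.0357°
wrap1 = wrap2 = π + 2β = 226.0714°
tangent length = C·cosβ = 84.6640
L = (r1+r2)·wrap + 2·C·cosβ = 36·3.9457 + 2·84.6640 = 311.3729

L=311.373 wrap1=226.07_deg wrap2=226.07_deg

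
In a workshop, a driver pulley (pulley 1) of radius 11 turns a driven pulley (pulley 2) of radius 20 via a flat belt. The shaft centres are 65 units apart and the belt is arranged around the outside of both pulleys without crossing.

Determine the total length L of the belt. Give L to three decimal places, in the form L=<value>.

L=228.638

open belt: β = asin((r2−r1)/C) = asin(9/65) = 7.9588°
wrap1 = π − 2β = 164.0823°
wrap2 = π + 2β = 195.9177°
tangent length = C·cosβ = 64.3739
L = r1·wrap1 + r2·wrap2 + 2·C·cosβ = 11·2.8638 + 20·3.4194 + 2·64.3739 = 228.6375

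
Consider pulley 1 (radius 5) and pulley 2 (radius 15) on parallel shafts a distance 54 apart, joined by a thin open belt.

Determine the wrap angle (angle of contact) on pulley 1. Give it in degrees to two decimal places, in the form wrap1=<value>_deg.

open belt: β = asin((r2−r1)/C) = asin(10/54) = 10.6719°
wrap1 = π − 2β = 158.6561°
wrap2 = π + 2β = 201.3439°

wrap1=158.66_deg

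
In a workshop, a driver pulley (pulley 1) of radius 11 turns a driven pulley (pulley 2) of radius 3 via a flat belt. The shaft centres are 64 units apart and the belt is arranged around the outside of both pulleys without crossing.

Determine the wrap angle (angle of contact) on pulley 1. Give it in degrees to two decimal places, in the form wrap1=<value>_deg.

wrap1=194.36_deg

open belt: β = asin((r2−r1)/C) = asin(-8/64) = -7.1808°
wrap1 = π − 2β = 194.3615°
wrap2 = π + 2β = 165.6385°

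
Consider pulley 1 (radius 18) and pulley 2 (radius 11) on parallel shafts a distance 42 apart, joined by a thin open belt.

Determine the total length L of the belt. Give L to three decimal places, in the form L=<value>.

open belt: β = asin((r2−r1)/C) = asin(-7/42) = -9.5941°
wrap1 = π − 2β = 199.1881°
wrap2 = π + 2β = 160.8119°
tangent length = C·cosβ = 41.4126
L = r1·wrap1 + r2·wrap2 + 2·C·cosβ = 18·3.4765 + 11·2.8067 + 2·41.4126 = 176.2756

L=176.276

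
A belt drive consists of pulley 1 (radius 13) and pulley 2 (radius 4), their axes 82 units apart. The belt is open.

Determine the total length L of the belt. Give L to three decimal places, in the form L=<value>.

open belt: β = asin((r2−r1)/C) = asin(-9/82) = -6.3013°
wrap1 = π − 2β = 192.6025°
wrap2 = π + 2β = 167.3975°
tangent length = C·cosβ = 81.5046
L = r1·wrap1 + r2·wrap2 + 2·C·cosβ = 13·3.3615 + 4·2.9216 + 2·81.5046 = 218.3959

L=218.396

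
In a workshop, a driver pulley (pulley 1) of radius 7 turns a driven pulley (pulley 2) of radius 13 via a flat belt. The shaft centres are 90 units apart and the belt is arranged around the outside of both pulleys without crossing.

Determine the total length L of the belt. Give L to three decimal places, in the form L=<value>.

L=243.232

open belt: β = asin((r2−r1)/C) = asin(6/90) = 3.8226°
wrap1 = π − 2β = 172.3549°
wrap2 = π + 2β = 187.6451°
tangent length = C·cosβ = 89.7998
L = r1·wrap1 + r2·wrap2 + 2·C·cosβ = 7·3.0082 + 13·3.2750 + 2·89.7998 = 243.2320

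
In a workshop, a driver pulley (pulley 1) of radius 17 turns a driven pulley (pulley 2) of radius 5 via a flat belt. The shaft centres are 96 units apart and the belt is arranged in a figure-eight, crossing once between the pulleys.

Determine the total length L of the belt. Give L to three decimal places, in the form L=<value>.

L=266.179

crossed belt: β = asin((r1+r2)/C) = asin(22/96) = 13.2480°
wrap1 = wrap2 = π + 2β = 206.4960°
tangent length = C·cosβ = 93.4452
L = (r1+r2)·wrap + 2·C·cosβ = 22·3.6040 + 2·93.4452 = 266.1791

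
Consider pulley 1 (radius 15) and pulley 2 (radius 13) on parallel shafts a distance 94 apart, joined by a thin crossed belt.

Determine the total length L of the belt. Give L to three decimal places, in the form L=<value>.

crossed belt: β = asin((r1+r2)/C) = asin(28/94) = 17.3299°
wrap1 = wrap2 = π + 2β = 214.6597°
tangent length = C·cosβ = 89.7329
L = (r1+r2)·wrap + 2·C·cosβ = 28·3.7465 + 2·89.7329 = 284.3684

L=284.368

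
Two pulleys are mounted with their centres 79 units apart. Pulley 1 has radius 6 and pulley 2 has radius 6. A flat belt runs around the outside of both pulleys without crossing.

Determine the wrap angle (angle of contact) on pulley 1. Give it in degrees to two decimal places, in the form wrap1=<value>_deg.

wrap1=180.00_deg

open belt: β = asin((r2−r1)/C) = asin(0/79) = 0.0000°
wrap1 = π − 2β = 180.0000°
wrap2 = π + 2β = 180.0000°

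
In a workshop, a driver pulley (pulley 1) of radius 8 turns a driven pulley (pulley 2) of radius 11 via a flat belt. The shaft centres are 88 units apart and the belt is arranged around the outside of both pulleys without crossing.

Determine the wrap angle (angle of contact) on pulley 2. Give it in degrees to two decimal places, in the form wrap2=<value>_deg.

wrap2=183.91_deg

open belt: β = asin((r2−r1)/C) = asin(3/88) = 1.9536°
wrap1 = π − 2β = 176.0927°
wrap2 = π + 2β = 183.9073°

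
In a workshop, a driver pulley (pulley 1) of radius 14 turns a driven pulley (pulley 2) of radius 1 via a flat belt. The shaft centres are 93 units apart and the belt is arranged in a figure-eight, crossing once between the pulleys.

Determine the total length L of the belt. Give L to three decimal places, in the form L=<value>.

crossed belt: β = asin((r1+r2)/C) = asin(15/93) = 9.2818°
wrap1 = wrap2 = π + 2β = 198.5636°
tangent length = C·cosβ = 91.7824
L = (r1+r2)·wrap + 2·C·cosβ = 15·3.4656 + 2·91.7824 = 235.5485

L=235.549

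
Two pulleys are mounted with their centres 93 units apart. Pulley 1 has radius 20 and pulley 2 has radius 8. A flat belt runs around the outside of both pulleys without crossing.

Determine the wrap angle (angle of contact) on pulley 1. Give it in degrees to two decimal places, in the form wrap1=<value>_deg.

wrap1=194.83_deg

open belt: β = asin((r2−r1)/C) = asin(-12/93) = -7.4137°
wrap1 = π − 2β = 194.8273°
wrap2 = π + 2β = 165.1727°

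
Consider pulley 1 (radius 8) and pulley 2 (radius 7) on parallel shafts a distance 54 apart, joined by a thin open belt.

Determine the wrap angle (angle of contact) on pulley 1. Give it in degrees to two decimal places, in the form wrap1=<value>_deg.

wrap1=182.12_deg

open belt: β = asin((r2−r1)/C) = asin(-1/54) = -1.0611°
wrap1 = π − 2β = 182.1222°
wrap2 = π + 2β = 177.8778°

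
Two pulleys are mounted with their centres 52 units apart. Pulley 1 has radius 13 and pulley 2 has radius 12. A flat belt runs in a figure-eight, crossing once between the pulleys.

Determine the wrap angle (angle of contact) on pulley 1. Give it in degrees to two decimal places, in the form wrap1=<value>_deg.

crossed belt: β = asin((r1+r2)/C) = asin(25/52) = 28.7357°
wrap1 = wrap2 = π + 2β = 237.4713°

wrap1=237.47_deg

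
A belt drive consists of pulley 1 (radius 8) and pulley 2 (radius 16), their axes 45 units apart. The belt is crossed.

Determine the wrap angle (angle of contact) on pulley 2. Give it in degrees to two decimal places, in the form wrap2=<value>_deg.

crossed belt: β = asin((r1+r2)/C) = asin(24/45) = 32.2310°
wrap1 = wrap2 = π + 2β = 244.4619°

wrap2=244.46_deg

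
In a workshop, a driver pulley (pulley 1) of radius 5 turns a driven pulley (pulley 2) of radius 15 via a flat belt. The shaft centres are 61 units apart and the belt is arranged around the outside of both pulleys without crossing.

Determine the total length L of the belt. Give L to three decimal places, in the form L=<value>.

open belt: β = asin((r2−r1)/C) = asin(10/61) = 9.4353°
wrap1 = π − 2β = 161.1293°
wrap2 = π + 2β = 198.8707°
tangent length = C·cosβ = 60.1747
L = r1·wrap1 + r2·wrap2 + 2·C·cosβ = 5·2.8122 + 15·3.4709 + 2·60.1747 = 186.4749

L=186.475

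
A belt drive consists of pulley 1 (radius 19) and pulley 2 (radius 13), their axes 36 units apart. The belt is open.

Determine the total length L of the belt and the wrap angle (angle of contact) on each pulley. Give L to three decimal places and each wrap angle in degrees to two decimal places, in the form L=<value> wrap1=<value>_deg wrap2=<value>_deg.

L=173.533 wrap1=199.19_deg wrap2=160.81_deg

open belt: β = asin((r2−r1)/C) = asin(-6/36) = -9.5941°
wrap1 = π − 2β = 199.1881°
wrap2 = π + 2β = 160.8119°
tangent length = C·cosβ = 35.4965
L = r1·wrap1 + r2·wrap2 + 2·C·cosβ = 19·3.4765 + 13·2.8067 + 2·35.4965 = 173.5333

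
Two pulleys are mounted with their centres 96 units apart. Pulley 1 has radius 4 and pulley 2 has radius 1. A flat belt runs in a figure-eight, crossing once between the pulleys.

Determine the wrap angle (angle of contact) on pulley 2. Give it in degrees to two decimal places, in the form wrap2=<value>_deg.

wrap2=185.97_deg

crossed belt: β = asin((r1+r2)/C) = asin(5/96) = 2.9855°
wrap1 = wrap2 = π + 2β = 185.9710°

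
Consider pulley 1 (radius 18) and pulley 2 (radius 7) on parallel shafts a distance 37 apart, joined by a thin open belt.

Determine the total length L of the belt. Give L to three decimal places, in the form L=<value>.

open belt: β = asin((r2−r1)/C) = asin(-11/37) = -17.2953°
wrap1 = π − 2β = 214.5907°
wrap2 = π + 2β = 145.4093°
tangent length = C·cosβ = 35.3270
L = r1·wrap1 + r2·wrap2 + 2·C·cosβ = 18·3.7453 + 7·2.5379 + 2·35.3270 = 155.8348

L=155.835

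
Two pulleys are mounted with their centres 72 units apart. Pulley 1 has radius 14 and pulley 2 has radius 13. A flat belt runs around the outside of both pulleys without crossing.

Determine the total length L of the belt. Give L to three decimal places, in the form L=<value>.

open belt: β = asin((r2−r1)/C) = asin(-1/72) = -0.7958°
wrap1 = π − 2β = 181.5916°
wrap2 = π + 2β = 178.4084°
tangent length = C·cosβ = 71.9931
L = r1·wrap1 + r2·wrap2 + 2·C·cosβ = 14·3.1694 + 13·3.1138 + 2·71.9931 = 228.8369

L=228.837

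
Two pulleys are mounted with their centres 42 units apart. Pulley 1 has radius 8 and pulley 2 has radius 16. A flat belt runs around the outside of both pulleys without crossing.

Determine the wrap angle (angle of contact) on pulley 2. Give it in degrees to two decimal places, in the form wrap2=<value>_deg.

wrap2=201.96_deg

open belt: β = asin((r2−r1)/C) = asin(8/42) = 10.9806°
wrap1 = π − 2β = 158.0388°
wrap2 = π + 2β = 201.9612°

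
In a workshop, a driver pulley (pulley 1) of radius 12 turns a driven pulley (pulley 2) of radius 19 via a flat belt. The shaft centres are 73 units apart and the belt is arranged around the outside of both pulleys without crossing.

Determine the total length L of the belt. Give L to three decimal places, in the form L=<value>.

L=244.061

open belt: β = asin((r2−r1)/C) = asin(7/73) = 5.5026°
wrap1 = π − 2β = 168.9949°
wrap2 = π + 2β = 191.0051°
tangent length = C·cosβ = 72.6636
L = r1·wrap1 + r2·wrap2 + 2·C·cosβ = 12·2.9495 + 19·3.3337 + 2·72.6636 = 244.0611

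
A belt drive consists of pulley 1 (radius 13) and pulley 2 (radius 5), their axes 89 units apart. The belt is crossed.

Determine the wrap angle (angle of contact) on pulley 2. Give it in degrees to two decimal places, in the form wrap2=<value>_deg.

crossed belt: β = asin((r1+r2)/C) = asin(18/89) = 11.6684°
wrap1 = wrap2 = π + 2β = 203.3368°

wrap2=203.34_deg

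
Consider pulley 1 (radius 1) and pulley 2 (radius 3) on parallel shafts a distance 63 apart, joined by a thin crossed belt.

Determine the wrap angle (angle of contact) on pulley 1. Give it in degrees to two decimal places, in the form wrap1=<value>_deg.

wrap1=187.28_deg

crossed belt: β = asin((r1+r2)/C) = asin(4/63) = 3.6403°
wrap1 = wrap2 = π + 2β = 187.2806°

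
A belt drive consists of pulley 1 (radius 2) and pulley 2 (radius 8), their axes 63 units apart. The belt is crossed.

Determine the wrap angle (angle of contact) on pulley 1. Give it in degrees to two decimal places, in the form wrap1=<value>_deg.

crossed belt: β = asin((r1+r2)/C) = asin(10/63) = 9.1332°
wrap1 = wrap2 = π + 2β = 198.2664°

wrap1=198.27_deg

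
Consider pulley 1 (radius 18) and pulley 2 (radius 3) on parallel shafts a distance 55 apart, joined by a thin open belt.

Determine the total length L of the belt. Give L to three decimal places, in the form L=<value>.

L=180.090

open belt: β = asin((r2−r1)/C) = asin(-15/55) = -15.8266°
wrap1 = π − 2β = 211.6532°
wrap2 = π + 2β = 148.3468°
tangent length = C·cosβ = 52.9150
L = r1·wrap1 + r2·wrap2 + 2·C·cosβ = 18·3.6940 + 3·2.5891 + 2·52.9150 = 180.0903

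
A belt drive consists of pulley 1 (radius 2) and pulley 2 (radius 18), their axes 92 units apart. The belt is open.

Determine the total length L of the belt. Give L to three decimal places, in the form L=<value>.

L=249.622

open belt: β = asin((r2−r1)/C) = asin(16/92) = 10.0154°
wrap1 = π − 2β = 159.9692°
wrap2 = π + 2β = 200.0308°
tangent length = C·cosβ = 90.5980
L = r1·wrap1 + r2·wrap2 + 2·C·cosβ = 2·2.7920 + 18·3.4912 + 2·90.5980 = 249.6215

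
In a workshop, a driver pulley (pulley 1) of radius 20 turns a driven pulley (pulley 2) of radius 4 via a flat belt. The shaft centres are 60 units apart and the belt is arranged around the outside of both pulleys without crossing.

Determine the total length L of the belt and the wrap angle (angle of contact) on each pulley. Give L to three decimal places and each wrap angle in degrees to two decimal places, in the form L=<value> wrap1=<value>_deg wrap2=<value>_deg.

L=199.691 wrap1=210.93_deg wrap2=149.07_deg

open belt: β = asin((r2−r1)/C) = asin(-16/60) = -15.4660°
wrap1 = π − 2β = 210.9320°
wrap2 = π + 2β = 149.0680°
tangent length = C·cosβ = 57.8273
L = r1·wrap1 + r2·wrap2 + 2·C·cosβ = 20·3.6815 + 4·2.6017 + 2·57.8273 = 199.6907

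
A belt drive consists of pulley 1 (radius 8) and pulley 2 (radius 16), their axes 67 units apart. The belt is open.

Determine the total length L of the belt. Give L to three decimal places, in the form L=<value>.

L=210.355

open belt: β = asin((r2−r1)/C) = asin(8/67) = 6.8576°
wrap1 = π − 2β = 166.2847°
wrap2 = π + 2β = 193.7153°
tangent length = C·cosβ = 66.5207
L = r1·wrap1 + r2·wrap2 + 2·C·cosβ = 8·2.9022 + 16·3.3810 + 2·66.5207 = 210.3546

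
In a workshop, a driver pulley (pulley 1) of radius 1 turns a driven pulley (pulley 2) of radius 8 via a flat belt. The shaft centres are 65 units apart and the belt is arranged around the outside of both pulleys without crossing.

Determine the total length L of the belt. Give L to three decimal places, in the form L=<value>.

L=159.029

open belt: β = asin((r2−r1)/C) = asin(7/65) = 6.1823°
wrap1 = π − 2β = 167.6354°
wrap2 = π + 2β = 192.3646°
tangent length = C·cosβ = 64.6220
L = r1·wrap1 + r2·wrap2 + 2·C·cosβ = 1·2.9258 + 8·3.3574 + 2·64.6220 = 159.0289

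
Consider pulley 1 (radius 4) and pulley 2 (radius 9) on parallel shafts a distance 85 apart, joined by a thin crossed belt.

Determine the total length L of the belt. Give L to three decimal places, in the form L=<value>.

L=212.833

crossed belt: β = asin((r1+r2)/C) = asin(13/85) = 8.7974°
wrap1 = wrap2 = π + 2β = 197.5948°
tangent length = C·cosβ = 84.0000
L = (r1+r2)·wrap + 2·C·cosβ = 13·3.4487 + 2·84.0000 = 212.8328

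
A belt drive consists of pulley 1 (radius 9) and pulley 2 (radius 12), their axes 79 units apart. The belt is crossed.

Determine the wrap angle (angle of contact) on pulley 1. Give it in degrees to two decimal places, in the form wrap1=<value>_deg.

wrap1=210.83_deg

crossed belt: β = asin((r1+r2)/C) = asin(21/79) = 15.4158°
wrap1 = wrap2 = π + 2β = 210.8317°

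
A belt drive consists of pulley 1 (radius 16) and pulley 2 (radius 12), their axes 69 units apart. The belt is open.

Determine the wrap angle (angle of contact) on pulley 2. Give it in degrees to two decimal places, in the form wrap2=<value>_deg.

wrap2=173.35_deg

open belt: β = asin((r2−r1)/C) = asin(-4/69) = -3.3234°
wrap1 = π − 2β = 186.6467°
wrap2 = π + 2β = 173.3533°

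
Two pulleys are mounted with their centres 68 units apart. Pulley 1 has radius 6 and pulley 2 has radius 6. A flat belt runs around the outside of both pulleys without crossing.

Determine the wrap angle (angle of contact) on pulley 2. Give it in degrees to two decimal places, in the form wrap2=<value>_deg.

wrap2=180.00_deg

open belt: β = asin((r2−r1)/C) = asin(0/68) = 0.0000°
wrap1 = π − 2β = 180.0000°
wrap2 = π + 2β = 180.0000°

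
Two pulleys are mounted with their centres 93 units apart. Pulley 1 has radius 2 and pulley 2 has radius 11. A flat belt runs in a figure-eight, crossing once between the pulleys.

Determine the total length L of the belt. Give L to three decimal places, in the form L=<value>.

crossed belt: β = asin((r1+r2)/C) = asin(13/93) = 8.0354°
wrap1 = wrap2 = π + 2β = 196.0708°
tangent length = C·cosβ = 92.0869
L = (r1+r2)·wrap + 2·C·cosβ = 13·3.4221 + 2·92.0869 = 228.6609

L=228.661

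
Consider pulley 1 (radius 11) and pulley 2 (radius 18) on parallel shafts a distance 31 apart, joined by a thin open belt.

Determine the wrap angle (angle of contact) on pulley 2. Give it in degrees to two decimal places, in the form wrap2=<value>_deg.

open belt: β = asin((r2−r1)/C) = asin(7/31) = 13.0503°
wrap1 = π − 2β = 153.8994°
wrap2 = π + 2β = 206.1006°

wrap2=206.10_deg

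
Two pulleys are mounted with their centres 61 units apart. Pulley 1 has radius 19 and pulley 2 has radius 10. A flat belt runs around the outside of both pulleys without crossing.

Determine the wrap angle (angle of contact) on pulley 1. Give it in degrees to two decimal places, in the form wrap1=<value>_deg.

open belt: β = asin((r2−r1)/C) = asin(-9/61) = -8.4844°
wrap1 = π − 2β = 196.9689°
wrap2 = π + 2β = 163.0311°

wrap1=196.97_deg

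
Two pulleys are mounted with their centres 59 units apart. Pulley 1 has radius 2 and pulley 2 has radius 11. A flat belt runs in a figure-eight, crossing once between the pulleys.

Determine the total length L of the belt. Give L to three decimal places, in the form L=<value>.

L=161.717

crossed belt: β = asin((r1+r2)/C) = asin(13/59) = 12.7289°
wrap1 = wrap2 = π + 2β = 205.4579°
tangent length = C·cosβ = 57.5500
L = (r1+r2)·wrap + 2·C·cosβ = 13·3.5859 + 2·57.5500 = 161.7169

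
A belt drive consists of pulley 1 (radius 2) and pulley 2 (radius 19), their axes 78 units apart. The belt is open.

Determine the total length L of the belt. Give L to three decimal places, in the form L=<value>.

open belt: β = asin((r2−r1)/C) = asin(17/78) = 12.5886°
wrap1 = π − 2β = 154.8228°
wrap2 = π + 2β = 205.1772°
tangent length = C·cosβ = 76.1249
L = r1·wrap1 + r2·wrap2 + 2·C·cosβ = 2·2.7022 + 19·3.5810 + 2·76.1249 = 225.6935

L=225.693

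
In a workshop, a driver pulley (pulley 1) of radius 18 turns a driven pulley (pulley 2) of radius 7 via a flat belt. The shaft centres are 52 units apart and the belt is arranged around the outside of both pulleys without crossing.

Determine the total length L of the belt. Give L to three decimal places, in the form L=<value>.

open belt: β = asin((r2−r1)/C) = asin(-11/52) = -12.2125°
wrap1 = π − 2β = 204.4251°
wrap2 = π + 2β = 155.5749°
tangent length = C·cosβ = 50.8232
L = r1·wrap1 + r2·wrap2 + 2·C·cosβ = 18·3.5679 + 7·2.7153 + 2·50.8232 = 184.8755

L=184.876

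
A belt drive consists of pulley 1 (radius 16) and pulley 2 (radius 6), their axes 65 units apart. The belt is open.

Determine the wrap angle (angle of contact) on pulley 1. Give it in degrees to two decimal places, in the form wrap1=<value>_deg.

wrap1=197.70_deg

open belt: β = asin((r2−r1)/C) = asin(-10/65) = -8.8499°
wrap1 = π − 2β = 197.6998°
wrap2 = π + 2β = 162.3002°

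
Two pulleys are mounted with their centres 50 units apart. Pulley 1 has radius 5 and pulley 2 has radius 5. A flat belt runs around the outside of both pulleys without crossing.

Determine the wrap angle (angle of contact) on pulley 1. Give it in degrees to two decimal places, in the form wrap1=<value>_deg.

open belt: β = asin((r2−r1)/C) = asin(0/50) = 0.0000°
wrap1 = π − 2β = 180.0000°
wrap2 = π + 2β = 180.0000°

wrap1=180.00_deg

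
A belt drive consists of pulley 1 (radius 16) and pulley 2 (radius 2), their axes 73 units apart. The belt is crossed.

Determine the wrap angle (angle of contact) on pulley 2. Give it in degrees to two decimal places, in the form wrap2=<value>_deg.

crossed belt: β = asin((r1+r2)/C) = asin(18/73) = 14.2750°
wrap1 = wrap2 = π + 2β = 208.5499°

wrap2=208.55_deg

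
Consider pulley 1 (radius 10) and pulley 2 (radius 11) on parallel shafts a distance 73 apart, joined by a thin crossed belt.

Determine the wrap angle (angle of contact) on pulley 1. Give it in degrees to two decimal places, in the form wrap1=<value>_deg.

crossed belt: β = asin((r1+r2)/C) = asin(21/73) = 16.7186°
wrap1 = wrap2 = π + 2β = 213.4372°

wrap1=213.44_deg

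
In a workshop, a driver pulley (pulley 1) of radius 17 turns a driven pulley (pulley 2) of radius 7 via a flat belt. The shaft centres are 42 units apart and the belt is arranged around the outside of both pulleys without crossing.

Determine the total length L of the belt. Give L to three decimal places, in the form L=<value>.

L=161.791

open belt: β = asin((r2−r1)/C) = asin(-10/42) = -13.7741°
wrap1 = π − 2β = 207.5483°
wrap2 = π + 2β = 152.4517°
tangent length = C·cosβ = 40.7922
L = r1·wrap1 + r2·wrap2 + 2·C·cosβ = 17·3.6224 + 7·2.6608 + 2·40.7922 = 161.7906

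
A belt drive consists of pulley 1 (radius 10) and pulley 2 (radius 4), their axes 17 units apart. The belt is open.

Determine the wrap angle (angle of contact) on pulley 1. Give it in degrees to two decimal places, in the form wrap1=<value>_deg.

open belt: β = asin((r2−r1)/C) = asin(-6/17) = -20.6673°
wrap1 = π − 2β = 221.3346°
wrap2 = π + 2β = 138.6654°

wrap1=221.33_deg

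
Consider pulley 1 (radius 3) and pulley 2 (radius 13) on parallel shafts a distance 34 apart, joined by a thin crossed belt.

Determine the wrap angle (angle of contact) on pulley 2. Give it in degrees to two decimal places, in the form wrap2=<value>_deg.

crossed belt: β = asin((r1+r2)/C) = asin(16/34) = 28.0725°
wrap1 = wrap2 = π + 2β = 236.1450°

wrap2=236.14_deg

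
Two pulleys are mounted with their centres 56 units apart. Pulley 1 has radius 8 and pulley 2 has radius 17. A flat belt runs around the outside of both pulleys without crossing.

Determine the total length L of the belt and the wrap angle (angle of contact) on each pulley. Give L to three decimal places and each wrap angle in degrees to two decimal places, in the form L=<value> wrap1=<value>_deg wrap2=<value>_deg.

L=191.989 wrap1=161.50_deg wrap2=198.50_deg

open belt: β = asin((r2−r1)/C) = asin(9/56) = 9.2484°
wrap1 = π − 2β = 161.5033°
wrap2 = π + 2β = 198.4967°
tangent length = C·cosβ = 55.2721
L = r1·wrap1 + r2·wrap2 + 2·C·cosβ = 8·2.8188 + 17·3.4644 + 2·55.2721 = 191.9894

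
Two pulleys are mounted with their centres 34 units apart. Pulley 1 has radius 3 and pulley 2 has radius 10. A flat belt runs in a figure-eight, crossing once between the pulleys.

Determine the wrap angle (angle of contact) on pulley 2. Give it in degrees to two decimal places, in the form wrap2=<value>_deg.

wrap2=224.96_deg

crossed belt: β = asin((r1+r2)/C) = asin(13/34) = 22.4795°
wrap1 = wrap2 = π + 2β = 224.9590°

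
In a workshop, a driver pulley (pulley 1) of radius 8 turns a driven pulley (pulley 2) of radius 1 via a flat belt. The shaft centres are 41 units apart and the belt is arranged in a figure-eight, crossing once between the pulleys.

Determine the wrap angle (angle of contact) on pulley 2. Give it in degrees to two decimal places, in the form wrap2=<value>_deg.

wrap2=205.36_deg

crossed belt: β = asin((r1+r2)/C) = asin(9/41) = 12.6804°
wrap1 = wrap2 = π + 2β = 205.3608°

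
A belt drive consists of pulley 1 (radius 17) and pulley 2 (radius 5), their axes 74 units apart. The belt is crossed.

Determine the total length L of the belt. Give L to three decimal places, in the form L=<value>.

L=223.705

crossed belt: β = asin((r1+r2)/C) = asin(22/74) = 17.2953°
wrap1 = wrap2 = π + 2β = 214.5907°
tangent length = C·cosβ = 70.6541
L = (r1+r2)·wrap + 2·C·cosβ = 22·3.7453 + 2·70.6541 = 223.7051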